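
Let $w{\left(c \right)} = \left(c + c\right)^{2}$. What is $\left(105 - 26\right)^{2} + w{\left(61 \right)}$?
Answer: $21125$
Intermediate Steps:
$w{\left(c \right)} = 4 c^{2}$ ($w{\left(c \right)} = \left(2 c\right)^{2} = 4 c^{2}$)
$\left(105 - 26\right)^{2} + w{\left(61 \right)} = \left(105 - 26\right)^{2} + 4 \cdot 61^{2} = 79^{2} + 4 \cdot 3721 = 6241 + 14884 = 21125$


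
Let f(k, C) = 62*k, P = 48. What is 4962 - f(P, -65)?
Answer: 1986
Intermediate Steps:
4962 - f(P, -65) = 4962 - 62*48 = 4962 - 1*2976 = 4962 - 2976 = 1986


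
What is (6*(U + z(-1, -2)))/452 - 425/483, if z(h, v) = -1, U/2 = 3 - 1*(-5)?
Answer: -74315/109158 ≈ -0.68080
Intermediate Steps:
U = 16 (U = 2*(3 - 1*(-5)) = 2*(3 + 5) = 2*8 = 16)
(6*(U + z(-1, -2)))/452 - 425/483 = (6*(16 - 1))/452 - 425/483 = (6*15)*(1/452) - 425*1/483 = 90*(1/452) - 425/483 = 45/226 - 425/483 = -74315/109158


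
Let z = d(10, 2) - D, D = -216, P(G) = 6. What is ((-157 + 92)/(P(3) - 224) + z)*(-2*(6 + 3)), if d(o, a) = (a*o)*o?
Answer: -816777/109 ≈ -7493.4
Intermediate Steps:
d(o, a) = a*o²
z = 416 (z = 2*10² - 1*(-216) = 2*100 + 216 = 200 + 216 = 416)
((-157 + 92)/(P(3) - 224) + z)*(-2*(6 + 3)) = ((-157 + 92)/(6 - 224) + 416)*(-2*(6 + 3)) = (-65/(-218) + 416)*(-2*9) = (-65*(-1/218) + 416)*(-18) = (65/218 + 416)*(-18) = (90753/218)*(-18) = -816777/109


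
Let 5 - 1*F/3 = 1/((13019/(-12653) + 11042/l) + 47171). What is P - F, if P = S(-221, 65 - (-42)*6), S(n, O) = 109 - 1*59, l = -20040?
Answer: 209310299897525/5980283415667 ≈ 35.000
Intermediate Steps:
S(n, O) = 50 (S(n, O) = 109 - 59 = 50)
P = 50
F = 89703870885825/5980283415667 (F = 15 - 3/((13019/(-12653) + 11042/(-20040)) + 47171) = 15 - 3/((13019*(-1/12653) + 11042*(-1/20040)) + 47171) = 15 - 3/((-13019/12653 - 5521/10020) + 47171) = 15 - 3/(-200307593/126783060 + 47171) = 15 - 3/5980283415667/126783060 = 15 - 3*126783060/5980283415667 = 15 - 380349180/5980283415667 = 89703870885825/5980283415667 ≈ 15.000)
P - F = 50 - 1*89703870885825/5980283415667 = 50 - 89703870885825/5980283415667 = 209310299897525/5980283415667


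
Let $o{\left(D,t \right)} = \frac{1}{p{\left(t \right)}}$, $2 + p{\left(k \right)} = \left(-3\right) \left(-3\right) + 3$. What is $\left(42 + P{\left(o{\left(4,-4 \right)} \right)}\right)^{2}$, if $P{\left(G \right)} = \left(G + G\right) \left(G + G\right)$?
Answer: $\frac{1104601}{625} \approx 1767.4$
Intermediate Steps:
$p{\left(k \right)} = 10$ ($p{\left(k \right)} = -2 + \left(\left(-3\right) \left(-3\right) + 3\right) = -2 + \left(9 + 3\right) = -2 + 12 = 10$)
$o{\left(D,t \right)} = \frac{1}{10}$
$P{\left(G \right)} = 4 G^{2}$ ($P{\left(G \right)} = 2 G 2 G = 4 G^{2}$)
$\left(42 + P{\left(o{\left(4,-4 \right)} \right)}\right)^{2} = \left(42 + \frac{4}{100}\right)^{2} = \left(42 + 4 \cdot \frac{1}{100}\right)^{2} = \left(42 + \frac{1}{25}\right)^{2} = \left(\frac{1051}{25}\right)^{2} = \frac{1104601}{625}$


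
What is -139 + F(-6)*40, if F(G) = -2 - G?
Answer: 21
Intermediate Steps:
-139 + F(-6)*40 = -139 + (-2 - 1*(-6))*40 = -139 + (-2 + 6)*40 = -139 + 4*40 = -139 + 160 = 21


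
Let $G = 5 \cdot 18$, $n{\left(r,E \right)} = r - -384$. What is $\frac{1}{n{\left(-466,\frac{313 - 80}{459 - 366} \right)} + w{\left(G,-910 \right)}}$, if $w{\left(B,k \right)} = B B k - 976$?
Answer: $- \frac{1}{7372058} \approx -1.3565 \cdot 10^{-7}$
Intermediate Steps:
$n{\left(r,E \right)} = 384 + r$ ($n{\left(r,E \right)} = r + 384 = 384 + r$)
$G = 90$
$w{\left(B,k \right)} = -976 + k B^{2}$ ($w{\left(B,k \right)} = B^{2} k - 976 = k B^{2} - 976 = -976 + k B^{2}$)
$\frac{1}{n{\left(-466,\frac{313 - 80}{459 - 366} \right)} + w{\left(G,-910 \right)}} = \frac{1}{\left(384 - 466\right) - \left(976 + 910 \cdot 90^{2}\right)} = \frac{1}{-82 - 7371976} = \frac{1}{-7372058} = - \frac{1}{7372058}$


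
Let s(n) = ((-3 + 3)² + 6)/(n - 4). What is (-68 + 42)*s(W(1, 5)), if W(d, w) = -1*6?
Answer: 78/5 ≈ 15.600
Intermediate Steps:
W(d, w) = -6
s(n) = 6/(-4 + n) (s(n) = (0² + 6)/(-4 + n) = (0 + 6)/(-4 + n) = 6/(-4 + n))
(-68 + 42)*s(W(1, 5)) = (-68 + 42)*(6/(-4 - 6)) = -156/(-10) = -156*(-1)/10 = -26*(-⅗) = 78/5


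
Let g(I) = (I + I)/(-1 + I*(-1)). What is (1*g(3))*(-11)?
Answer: 33/2 ≈ 16.500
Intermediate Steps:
g(I) = 2*I/(-1 - I) (g(I) = (2*I)/(-1 - I) = 2*I/(-1 - I))
(1*g(3))*(-11) = (1*(-2*3/(1 + 3)))*(-11) = (1*(-2*3/4))*(-11) = (1*(-2*3*¼))*(-11) = (1*(-3/2))*(-11) = -3/2*(-11) = 33/2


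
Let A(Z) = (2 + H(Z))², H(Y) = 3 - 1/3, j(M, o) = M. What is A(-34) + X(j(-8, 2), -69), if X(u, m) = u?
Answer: 124/9 ≈ 13.778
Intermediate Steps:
H(Y) = 8/3 (H(Y) = 3 - 1*⅓ = 3 - ⅓ = 8/3)
A(Z) = 196/9 (A(Z) = (2 + 8/3)² = (14/3)² = 196/9)
A(-34) + X(j(-8, 2), -69) = 196/9 - 8 = 124/9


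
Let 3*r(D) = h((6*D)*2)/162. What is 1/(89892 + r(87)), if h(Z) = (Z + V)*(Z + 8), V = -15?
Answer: 81/7461670 ≈ 1.0855e-5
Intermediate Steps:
h(Z) = (-15 + Z)*(8 + Z) (h(Z) = (Z - 15)*(Z + 8) = (-15 + Z)*(8 + Z))
r(D) = -20/81 - 14*D/81 + 8*D²/27 (r(D) = ((-120 + ((6*D)*2)² - 7*6*D*2)/162)/3 = ((-120 + (12*D)² - 84*D)*(1/162))/3 = ((-120 + 144*D² - 84*D)*(1/162))/3 = ((-120 - 84*D + 144*D²)*(1/162))/3 = (-20/27 - 14*D/27 + 8*D²/9)/3 = -20/81 - 14*D/81 + 8*D²/27)
1/(89892 + r(87)) = 1/(89892 + (-20/81 - 14/81*87 + (8/27)*87²)) = 1/(89892 + (-20/81 - 406/27 + (8/27)*7569)) = 1/(89892 + (-20/81 - 406/27 + 6728/3)) = 1/(89892 + 180418/81) = 1/(7461670/81) = 81/7461670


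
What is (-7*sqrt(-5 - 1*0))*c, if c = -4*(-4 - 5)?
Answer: -252*I*sqrt(5) ≈ -563.49*I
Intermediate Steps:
c = 36 (c = -4*(-9) = 36)
(-7*sqrt(-5 - 1*0))*c = -7*sqrt(-5 - 1*0)*36 = -7*sqrt(-5 + 0)*36 = -7*I*sqrt(5)*36 = -252*I*sqrt(5)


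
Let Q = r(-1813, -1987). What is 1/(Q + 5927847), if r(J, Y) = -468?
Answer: 1/5927379 ≈ 1.6871e-7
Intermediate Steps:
Q = -468
1/(Q + 5927847) = 1/(-468 + 5927847) = 1/5927379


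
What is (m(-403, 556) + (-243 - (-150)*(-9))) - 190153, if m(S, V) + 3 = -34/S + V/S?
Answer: -77275369/403 ≈ -1.9175e+5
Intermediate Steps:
m(S, V) = -3 - 34/S + V/S (m(S, V) = -3 + (-34/S + V/S) = -3 - 34/S + V/S)
(m(-403, 556) + (-243 - (-150)*(-9))) - 190153 = ((-34 + 556 - 3*(-403))/(-403) + (-243 - (-150)*(-9))) - 190153 = (-(-34 + 556 + 1209)/403 + (-243 - 15*90)) - 190153 = (-1/403*1731 + (-243 - 1350)) - 190153 = (-1731/403 - 1593) - 190153 = -643710/403 - 190153 = -77275369/403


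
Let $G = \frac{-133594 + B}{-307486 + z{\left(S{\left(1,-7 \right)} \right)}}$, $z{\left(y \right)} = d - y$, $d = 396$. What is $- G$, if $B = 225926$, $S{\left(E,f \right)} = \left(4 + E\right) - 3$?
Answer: $\frac{23083}{76773} \approx 0.30067$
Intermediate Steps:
$S{\left(E,f \right)} = 1 + E$
$z{\left(y \right)} = 396 - y$
$G = - \frac{23083}{76773}$ ($G = \frac{-133594 + 225926}{-307486 + \left(396 - \left(1 + 1\right)\right)} = \frac{92332}{-307486 + \left(396 - 2\right)} = \frac{92332}{-307486 + 394} = \frac{92332}{-307092} = 92332 \left(- \frac{1}{307092}\right) = - \frac{23083}{76773} \approx -0.30067$)
$- G = \left(-1\right) \left(- \frac{23083}{76773}\right) = \frac{23083}{76773}$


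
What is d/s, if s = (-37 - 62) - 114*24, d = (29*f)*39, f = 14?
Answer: -754/135 ≈ -5.5852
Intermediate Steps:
d = 15834 (d = (29*14)*39 = 406*39 = 15834)
s = -2835 (s = -99 - 2736 = -2835)
d/s = 15834/(-2835) = 15834*(-1/2835) = -754/135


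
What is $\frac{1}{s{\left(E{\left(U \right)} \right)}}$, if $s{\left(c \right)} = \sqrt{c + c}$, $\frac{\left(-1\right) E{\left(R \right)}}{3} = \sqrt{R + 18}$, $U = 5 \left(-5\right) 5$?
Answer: $\frac{\sqrt{6} \cdot 107^{\frac{3}{4}}}{642 \sqrt{- i}} \approx 0.089756 + 0.089756 i$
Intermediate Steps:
$U = -125$ ($U = \left(-25\right) 5 = -125$)
$E{\left(R \right)} = - 3 \sqrt{18 + R}$ ($E{\left(R \right)} = - 3 \sqrt{R + 18} = - 3 \sqrt{18 + R}$)
$s{\left(c \right)} = \sqrt{2} \sqrt{c}$ ($s{\left(c \right)} = \sqrt{2 c} = \sqrt{2} \sqrt{c}$)
$\frac{1}{s{\left(E{\left(U \right)} \right)}} = \frac{1}{\sqrt{2} \sqrt{- 3 \sqrt{18 - 125}}} = \frac{1}{\sqrt{2} \sqrt{- 3 \sqrt{-107}}} = \frac{1}{\sqrt{2} \sqrt{- 3 i \sqrt{107}}} = \frac{1}{\sqrt{2} \sqrt{3} \sqrt[4]{107} \sqrt{- i}} = \frac{1}{\sqrt{6} \sqrt[4]{107} \sqrt{- i}} = \frac{\sqrt{6} \cdot 107^{\frac{3}{4}}}{642 \sqrt{- i}}$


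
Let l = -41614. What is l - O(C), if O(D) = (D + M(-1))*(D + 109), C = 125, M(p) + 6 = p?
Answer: -69226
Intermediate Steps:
M(p) = -6 + p
O(D) = (-7 + D)*(109 + D) (O(D) = (D + (-6 - 1))*(D + 109) = (D - 7)*(109 + D) = (-7 + D)*(109 + D))
l - O(C) = -41614 - (-763 + 125**2 + 102*125) = -41614 - (-763 + 15625 + 12750) = -41614 - 1*27612 = -41614 - 27612 = -69226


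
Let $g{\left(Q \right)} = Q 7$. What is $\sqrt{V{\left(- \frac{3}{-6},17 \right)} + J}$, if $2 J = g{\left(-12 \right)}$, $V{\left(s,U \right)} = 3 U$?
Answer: $3$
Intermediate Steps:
$g{\left(Q \right)} = 7 Q$
$J = -42$ ($J = \frac{7 \left(-12\right)}{2} = \frac{1}{2} \left(-84\right) = -42$)
$\sqrt{V{\left(- \frac{3}{-6},17 \right)} + J} = \sqrt{3 \cdot 17 - 42} = \sqrt{51 - 42} = \sqrt{9} = 3$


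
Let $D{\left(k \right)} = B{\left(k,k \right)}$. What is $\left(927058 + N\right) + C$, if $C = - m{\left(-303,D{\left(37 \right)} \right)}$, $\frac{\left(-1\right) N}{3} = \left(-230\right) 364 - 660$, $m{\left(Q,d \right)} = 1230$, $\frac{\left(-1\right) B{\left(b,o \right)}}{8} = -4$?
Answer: $1178968$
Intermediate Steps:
$B{\left(b,o \right)} = 32$ ($B{\left(b,o \right)} = \left(-8\right) \left(-4\right) = 32$)
$D{\left(k \right)} = 32$
$N = 253140$ ($N = - 3 \left(\left(-230\right) 364 - 660\right) = - 3 \left(-83720 - 660\right) = \left(-3\right) \left(-84380\right) = 253140$)
$C = -1230$ ($C = \left(-1\right) 1230 = -1230$)
$\left(927058 + N\right) + C = \left(927058 + 253140\right) - 1230 = 1180198 - 1230 = 1178968$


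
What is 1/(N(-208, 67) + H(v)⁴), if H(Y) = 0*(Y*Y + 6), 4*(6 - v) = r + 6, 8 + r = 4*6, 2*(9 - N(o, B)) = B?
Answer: -2/49 ≈ -0.040816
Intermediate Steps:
N(o, B) = 9 - B/2
r = 16 (r = -8 + 4*6 = -8 + 24 = 16)
v = ½ (v = 6 - (16 + 6)/4 = 6 - ¼*22 = 6 - 11/2 = ½ ≈ 0.50000)
H(Y) = 0 (H(Y) = 0*(Y² + 6) = 0*(6 + Y²) = 0)
1/(N(-208, 67) + H(v)⁴) = 1/((9 - ½*67) + 0⁴) = 1/((9 - 67/2) + 0) = 1/(-49/2 + 0) = 1/(-49/2) = -2/49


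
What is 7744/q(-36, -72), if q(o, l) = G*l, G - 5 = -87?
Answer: 484/369 ≈ 1.3117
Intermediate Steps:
G = -82 (G = 5 - 87 = -82)
q(o, l) = -82*l
7744/q(-36, -72) = 7744/((-82*(-72))) = 7744/5904 = 7744*(1/5904) = 484/369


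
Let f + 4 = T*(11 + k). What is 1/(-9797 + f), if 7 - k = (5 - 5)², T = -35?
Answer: -1/10431 ≈ -9.5868e-5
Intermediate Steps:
k = 7 (k = 7 - (5 - 5)² = 7 - 1*0² = 7 - 1*0 = 7 + 0 = 7)
f = -634 (f = -4 - 35*(11 + 7) = -4 - 35*18 = -4 - 630 = -634)
1/(-9797 + f) = 1/(-9797 - 634) = 1/(-10431) = -1/10431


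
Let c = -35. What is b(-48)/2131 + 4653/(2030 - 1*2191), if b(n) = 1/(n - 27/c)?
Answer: -16390398214/567129423 ≈ -28.901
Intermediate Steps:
b(n) = 1/(27/35 + n) (b(n) = 1/(n - 27/(-35)) = 1/(n - 27*(-1/35)) = 1/(n + 27/35) = 1/(27/35 + n))
b(-48)/2131 + 4653/(2030 - 1*2191) = (35/(27 + 35*(-48)))/2131 + 4653/(2030 - 1*2191) = (35/(27 - 1680))*(1/2131) + 4653/(2030 - 2191) = (35/(-1653))*(1/2131) + 4653/(-161) = (35*(-1/1653))*(1/2131) + 4653*(-1/161) = -35/1653*1/2131 - 4653/161 = -35/3522543 - 4653/161 = -16390398214/567129423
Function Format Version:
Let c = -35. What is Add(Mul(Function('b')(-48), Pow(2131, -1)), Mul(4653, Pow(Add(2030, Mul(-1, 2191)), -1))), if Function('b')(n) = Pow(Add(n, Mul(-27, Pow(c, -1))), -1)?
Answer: Rational(-16390398214, 567129423) ≈ -28.901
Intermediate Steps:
Function('b')(n) = Pow(Add(Rational(27, 35), n), -1) (Function('b')(n) = Pow(Add(n, Mul(-27, Pow(-35, -1))), -1) = Pow(Add(n, Mul(-27, Rational(-1, 35))), -1) = Pow(Add(n, Rational(27, 35)), -1) = Pow(Add(Rational(27, 35), n), -1))
Add(Mul(Function('b')(-48), Pow(2131, -1)), Mul(4653, Pow(Add(2030, Mul(-1, 2191)), -1))) = Add(Mul(Mul(35, Pow(Add(27, Mul(35, -48)), -1)), Pow(2131, -1)), Mul(4653, Pow(Add(2030, Mul(-1, 2191)), -1))) = Add(Mul(Mul(35, Pow(Add(27, -1680), -1)), Rational(1, 2131)), Mul(4653, Pow(Add(2030, -2191), -1))) = Add(Mul(Mul(35, Pow(-1653, -1)), Rational(1, 2131)), Mul(4653, Pow(-161, -1))) = Add(Mul(Mul(35, Rational(-1, 1653)), Rational(1, 2131)), Mul(4653, Rational(-1, 161))) = Add(Mul(Rational(-35, 1653), Rational(1, 2131)), Rational(-4653, 161)) = Add(Rational(-35, 3522543), Rational(-4653, 161)) = Rational(-16390398214, 567129423)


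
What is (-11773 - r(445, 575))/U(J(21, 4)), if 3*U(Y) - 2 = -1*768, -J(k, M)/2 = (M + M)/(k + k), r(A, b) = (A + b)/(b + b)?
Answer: 4061991/88090 ≈ 46.112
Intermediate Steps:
r(A, b) = (A + b)/(2*b) (r(A, b) = (A + b)/((2*b)) = (A + b)*(1/(2*b)) = (A + b)/(2*b))
J(k, M) = -2*M/k (J(k, M) = -2*(M + M)/(k + k) = -2*2*M/(2*k) = -2*2*M*1/(2*k) = -2*M/k)
U(Y) = -766/3 (U(Y) = ⅔ + (-1*768)/3 = ⅔ + (⅓)*(-768) = ⅔ - 256 = -766/3)
(-11773 - r(445, 575))/U(J(21, 4)) = (-11773 - (445 + 575)/(2*575))/(-766/3) = (-11773 - 1020/(2*575))*(-3/766) = (-11773 - 1*102/115)*(-3/766) = (-11773 - 102/115)*(-3/766) = -1353997/115*(-3/766) = 4061991/88090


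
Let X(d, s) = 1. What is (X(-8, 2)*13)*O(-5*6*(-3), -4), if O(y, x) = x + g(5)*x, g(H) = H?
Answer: -312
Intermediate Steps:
O(y, x) = 6*x (O(y, x) = x + 5*x = 6*x)
(X(-8, 2)*13)*O(-5*6*(-3), -4) = (1*13)*(6*(-4)) = 13*(-24) = -312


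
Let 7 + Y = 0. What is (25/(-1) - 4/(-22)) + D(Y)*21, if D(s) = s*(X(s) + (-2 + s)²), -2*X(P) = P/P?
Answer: -260883/22 ≈ -11858.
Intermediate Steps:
X(P) = -½ (X(P) = -P/(2*P) = -½*1 = -½)
Y = -7 (Y = -7 + 0 = -7)
D(s) = s*(-½ + (-2 + s)²)
(25/(-1) - 4/(-22)) + D(Y)*21 = (25/(-1) - 4/(-22)) + (-½*(-7) - 7*(-2 - 7)²)*21 = (25*(-1) - 4*(-1/22)) + (7/2 - 7*(-9)²)*21 = (-25 + 2/11) + (7/2 - 7*81)*21 = -273/11 + (7/2 - 567)*21 = -273/11 - 1127/2*21 = -273/11 - 23667/2 = -260883/22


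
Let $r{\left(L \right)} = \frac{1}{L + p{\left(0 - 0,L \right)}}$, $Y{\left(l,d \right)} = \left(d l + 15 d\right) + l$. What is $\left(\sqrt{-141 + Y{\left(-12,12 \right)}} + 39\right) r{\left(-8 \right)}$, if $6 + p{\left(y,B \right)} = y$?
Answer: $- \frac{39}{14} - \frac{3 i \sqrt{13}}{14} \approx -2.7857 - 0.77262 i$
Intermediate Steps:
$p{\left(y,B \right)} = -6 + y$
$Y{\left(l,d \right)} = l + 15 d + d l$ ($Y{\left(l,d \right)} = \left(15 d + d l\right) + l = l + 15 d + d l$)
$r{\left(L \right)} = \frac{1}{-6 + L}$ ($r{\left(L \right)} = \frac{1}{L + \left(-6 + \left(0 - 0\right)\right)} = \frac{1}{L + \left(-6 + \left(0 + 0\right)\right)} = \frac{1}{L + \left(-6 + 0\right)} = \frac{1}{L - 6} = \frac{1}{-6 + L}$)
$\left(\sqrt{-141 + Y{\left(-12,12 \right)}} + 39\right) r{\left(-8 \right)} = \frac{\sqrt{-141 + \left(-12 + 15 \cdot 12 + 12 \left(-12\right)\right)} + 39}{-6 - 8} = \frac{\sqrt{-141 - -24} + 39}{-14} = \left(\sqrt{-141 + 24} + 39\right) \left(- \frac{1}{14}\right) = \left(\sqrt{-117} + 39\right) \left(- \frac{1}{14}\right) = \left(3 i \sqrt{13} + 39\right) \left(- \frac{1}{14}\right) = \left(39 + 3 i \sqrt{13}\right) \left(- \frac{1}{14}\right) = - \frac{39}{14} - \frac{3 i \sqrt{13}}{14}$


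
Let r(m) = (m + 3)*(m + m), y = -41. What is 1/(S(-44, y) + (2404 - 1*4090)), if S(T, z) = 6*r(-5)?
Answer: -1/1566 ≈ -0.00063857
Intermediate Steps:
r(m) = 2*m*(3 + m) (r(m) = (3 + m)*(2*m) = 2*m*(3 + m))
S(T, z) = 120 (S(T, z) = 6*(2*(-5)*(3 - 5)) = 6*(2*(-5)*(-2)) = 6*20 = 120)
1/(S(-44, y) + (2404 - 1*4090)) = 1/(120 + (2404 - 1*4090)) = 1/(120 + (2404 - 4090)) = 1/(120 - 1686) = 1/(-1566) = -1/1566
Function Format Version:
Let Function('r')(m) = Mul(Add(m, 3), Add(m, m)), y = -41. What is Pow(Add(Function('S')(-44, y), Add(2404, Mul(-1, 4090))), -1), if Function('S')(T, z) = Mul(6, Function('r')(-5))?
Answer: Rational(-1, 1566) ≈ -0.00063857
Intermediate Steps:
Function('r')(m) = Mul(2, m, Add(3, m)) (Function('r')(m) = Mul(Add(3, m), Mul(2, m)) = Mul(2, m, Add(3, m)))
Function('S')(T, z) = 120 (Function('S')(T, z) = Mul(6, Mul(2, -5, Add(3, -5))) = Mul(6, Mul(2, -5, -2)) = Mul(6, 20) = 120)
Pow(Add(Function('S')(-44, y), Add(2404, Mul(-1, 4090))), -1) = Pow(Add(120, Add(2404, Mul(-1, 4090))), -1) = Pow(Add(120, Add(2404, -4090)), -1) = Pow(Add(120, -1686), -1) = Pow(-1566, -1) = Rational(-1, 1566)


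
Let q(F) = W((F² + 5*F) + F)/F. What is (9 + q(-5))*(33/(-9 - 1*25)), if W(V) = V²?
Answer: -66/17 ≈ -3.8824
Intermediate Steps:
q(F) = (F² + 6*F)²/F (q(F) = ((F² + 5*F) + F)²/F = (F² + 6*F)²/F)
(9 + q(-5))*(33/(-9 - 1*25)) = (9 - 5*(6 - 5)²)*(33/(-9 - 1*25)) = (9 - 5*1²)*(33/(-9 - 25)) = (9 - 5*1)*(33/(-34)) = (9 - 5)*(33*(-1/34)) = 4*(-33/34) = -66/17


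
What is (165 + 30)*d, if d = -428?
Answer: -83460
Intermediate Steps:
(165 + 30)*d = (165 + 30)*(-428) = 195*(-428) = -83460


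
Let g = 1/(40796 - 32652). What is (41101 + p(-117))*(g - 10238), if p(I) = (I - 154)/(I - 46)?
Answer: -279306118539957/663736 ≈ -4.2081e+8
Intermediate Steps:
p(I) = (-154 + I)/(-46 + I)
g = 1/8144 ≈ 0.00012279
(41101 + p(-117))*(g - 10238) = (41101 + (-154 - 117)/(-46 - 117))*(1/8144 - 10238) = (41101 - 271/(-163))*(-83378271/8144) = (41101 - 1/163*(-271))*(-83378271/8144) = (41101 + 271/163)*(-83378271/8144) = (6699734/163)*(-83378271/8144) = -279306118539957/663736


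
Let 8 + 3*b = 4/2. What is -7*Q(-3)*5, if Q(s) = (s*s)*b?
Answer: 630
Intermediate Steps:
b = -2 (b = -8/3 + (4/2)/3 = -8/3 + (4*(1/2))/3 = -8/3 + (1/3)*2 = -8/3 + 2/3 = -2)
Q(s) = -2*s**2 (Q(s) = (s*s)*(-2) = s**2*(-2) = -2*s**2)
-7*Q(-3)*5 = -(-14)*(-3)**2*5 = -(-14)*9*5 = -7*(-18)*5 = 126*5 = 630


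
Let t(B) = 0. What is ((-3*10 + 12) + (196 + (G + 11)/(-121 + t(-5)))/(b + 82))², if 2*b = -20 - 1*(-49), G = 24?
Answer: 139123032064/545362609 ≈ 255.10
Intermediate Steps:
b = 29/2 (b = (-20 - 1*(-49))/2 = (-20 + 49)/2 = (½)*29 = 29/2 ≈ 14.500)
((-3*10 + 12) + (196 + (G + 11)/(-121 + t(-5)))/(b + 82))² = ((-3*10 + 12) + (196 + (24 + 11)/(-121 + 0))/(29/2 + 82))² = ((-30 + 12) + (196 + 35/(-121))/(193/2))² = (-18 + (196 + 35*(-1/121))*(2/193))² = (-18 + (196 - 35/121)*(2/193))² = (-18 + (23681/121)*(2/193))² = (-18 + 47362/23353)² = (-372992/23353)² = 139123032064/545362609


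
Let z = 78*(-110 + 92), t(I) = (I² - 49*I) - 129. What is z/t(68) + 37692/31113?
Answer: 17016/4020491 ≈ 0.0042323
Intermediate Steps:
t(I) = -129 + I² - 49*I
z = -1404 (z = 78*(-18) = -1404)
z/t(68) + 37692/31113 = -1404/(-129 + 68² - 49*68) + 37692/31113 = -1404/(-129 + 4624 - 3332) + 37692*(1/31113) = -1404/1163 + 4188/3457 = 17016/4020491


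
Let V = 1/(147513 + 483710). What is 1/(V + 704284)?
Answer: 631223/444560259333 ≈ 1.4199e-6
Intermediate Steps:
V = 1/631223 ≈ 1.5842e-6
1/(V + 704284) = 1/(1/631223 + 704284) = 1/(444560259333/631223) = 631223/444560259333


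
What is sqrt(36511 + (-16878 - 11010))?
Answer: sqrt(8623) ≈ 92.860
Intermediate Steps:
sqrt(36511 + (-16878 - 11010)) = sqrt(36511 - 27888) = sqrt(8623)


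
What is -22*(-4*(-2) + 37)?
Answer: -990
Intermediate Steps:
-22*(-4*(-2) + 37) = -22*(8 + 37) = -22*45 = -990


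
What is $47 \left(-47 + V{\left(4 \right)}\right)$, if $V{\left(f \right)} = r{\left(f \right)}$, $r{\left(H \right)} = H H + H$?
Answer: $-1269$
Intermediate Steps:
$r{\left(H \right)} = H + H^{2}$ ($r{\left(H \right)} = H^{2} + H = H + H^{2}$)
$V{\left(f \right)} = f \left(1 + f\right)$
$47 \left(-47 + V{\left(4 \right)}\right) = 47 \left(-47 + 4 \left(1 + 4\right)\right) = 47 \left(-47 + 4 \cdot 5\right) = 47 \left(-47 + 20\right) = 47 \left(-27\right) = -1269$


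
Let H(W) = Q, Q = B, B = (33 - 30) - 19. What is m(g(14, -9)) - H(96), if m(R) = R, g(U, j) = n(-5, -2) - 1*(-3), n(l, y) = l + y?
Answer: 12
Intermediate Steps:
g(U, j) = -4 (g(U, j) = (-5 - 2) - 1*(-3) = -7 + 3 = -4)
B = -16 (B = 3 - 19 = -16)
Q = -16
H(W) = -16
m(g(14, -9)) - H(96) = -4 - 1*(-16) = -4 + 16 = 12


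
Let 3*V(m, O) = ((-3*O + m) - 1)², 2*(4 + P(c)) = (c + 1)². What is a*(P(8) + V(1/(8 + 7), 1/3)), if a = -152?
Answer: -3872732/675 ≈ -5737.4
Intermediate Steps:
P(c) = -4 + (1 + c)²/2 (P(c) = -4 + (c + 1)²/2 = -4 + (1 + c)²/2)
V(m, O) = (-1 + m - 3*O)²/3 (V(m, O) = ((-3*O + m) - 1)²/3 = ((m - 3*O) - 1)²/3 = (-1 + m - 3*O)²/3)
a*(P(8) + V(1/(8 + 7), 1/3)) = -152*((-4 + (1 + 8)²/2) + (1 - 1/(8 + 7) + 3/3)²/3) = -152*((-4 + (½)*9²) + (1 - 1/15 + 3*(⅓))²/3) = -152*((-4 + (½)*81) + (1 - 1*1/15 + 1)²/3) = -152*((-4 + 81/2) + (1 - 1/15 + 1)²/3) = -152*(73/2 + (29/15)²/3) = -152*(73/2 + (⅓)*(841/225)) = -152*(73/2 + 841/675) = -152*50957/1350 = -3872732/675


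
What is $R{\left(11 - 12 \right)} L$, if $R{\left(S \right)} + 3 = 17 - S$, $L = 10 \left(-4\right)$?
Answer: $-600$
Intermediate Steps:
$L = -40$
$R{\left(S \right)} = 14 - S$ ($R{\left(S \right)} = -3 - \left(-17 + S\right) = 14 - S$)
$R{\left(11 - 12 \right)} L = \left(14 - \left(11 - 12\right)\right) \left(-40\right) = \left(14 - -1\right) \left(-40\right) = \left(14 + 1\right) \left(-40\right) = 15 \left(-40\right) = -600$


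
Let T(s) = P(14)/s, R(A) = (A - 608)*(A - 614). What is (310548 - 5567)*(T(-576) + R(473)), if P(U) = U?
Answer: 1671928105613/288 ≈ 5.8053e+9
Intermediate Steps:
R(A) = (-614 + A)*(-608 + A) (R(A) = (-608 + A)*(-614 + A) = (-614 + A)*(-608 + A))
T(s) = 14/s
(310548 - 5567)*(T(-576) + R(473)) = (310548 - 5567)*(14/(-576) + (373312 + 473² - 1222*473)) = 304981*(14*(-1/576) + (373312 + 223729 - 578006)) = 304981*(-7/288 + 19035) = 304981*(5482073/288) = 1671928105613/288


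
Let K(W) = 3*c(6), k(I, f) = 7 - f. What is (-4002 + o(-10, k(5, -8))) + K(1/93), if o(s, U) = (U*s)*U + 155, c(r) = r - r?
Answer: -6097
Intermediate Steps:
c(r) = 0
o(s, U) = 155 + s*U² (o(s, U) = s*U² + 155 = 155 + s*U²)
K(W) = 0 (K(W) = 3*0 = 0)
(-4002 + o(-10, k(5, -8))) + K(1/93) = (-4002 + (155 - 10*(7 - 1*(-8))²)) + 0 = (-4002 + (155 - 10*(7 + 8)²)) + 0 = (-4002 + (155 - 10*15²)) + 0 = (-4002 + (155 - 10*225)) + 0 = (-4002 + (155 - 2250)) + 0 = (-4002 - 2095) + 0 = -6097 + 0 = -6097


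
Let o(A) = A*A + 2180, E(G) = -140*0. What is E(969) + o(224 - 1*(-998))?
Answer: 1495464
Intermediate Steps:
E(G) = 0
o(A) = 2180 + A² (o(A) = A² + 2180 = 2180 + A²)
E(969) + o(224 - 1*(-998)) = 0 + (2180 + (224 - 1*(-998))²) = 0 + (2180 + (224 + 998)²) = 0 + (2180 + 1222²) = 0 + (2180 + 1493284) = 0 + 1495464 = 1495464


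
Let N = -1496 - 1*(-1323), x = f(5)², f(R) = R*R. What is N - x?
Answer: -798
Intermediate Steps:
f(R) = R²
x = 625 (x = (5²)² = 25² = 625)
N = -173 (N = -1496 + 1323 = -173)
N - x = -173 - 1*625 = -173 - 625 = -798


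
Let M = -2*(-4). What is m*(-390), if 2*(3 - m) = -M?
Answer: -2730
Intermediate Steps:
M = 8
m = 7 (m = 3 - (-1)*8/2 = 3 - 1/2*(-8) = 3 + 4 = 7)
m*(-390) = 7*(-390) = -2730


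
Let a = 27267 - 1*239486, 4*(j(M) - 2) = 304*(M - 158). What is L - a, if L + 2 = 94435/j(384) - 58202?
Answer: 2645764105/17178 ≈ 1.5402e+5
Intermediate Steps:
j(M) = -12006 + 76*M (j(M) = 2 + (304*(M - 158))/4 = 2 + (304*(-158 + M))/4 = 2 + (-48032 + 304*M)/4 = 2 + (-12008 + 76*M) = -12006 + 76*M)
L = -999733877/17178 (L = -2 + (94435/(-12006 + 76*384) - 58202) = -2 + (94435/(-12006 + 29184) - 58202) = -2 + (94435/17178 - 58202) = -2 - 999699521/17178 = -999733877/17178 ≈ -58199.)
a = -212219 (a = 27267 - 239486 = -212219)
L - a = -999733877/17178 - 1*(-212219) = -999733877/17178 + 212219 = 2645764105/17178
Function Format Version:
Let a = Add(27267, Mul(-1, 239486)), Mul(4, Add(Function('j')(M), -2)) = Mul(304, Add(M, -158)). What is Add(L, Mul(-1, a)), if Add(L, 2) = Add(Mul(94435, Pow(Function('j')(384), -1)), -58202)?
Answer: Rational(2645764105, 17178) ≈ 1.5402e+5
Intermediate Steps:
Function('j')(M) = Add(-12006, Mul(76, M)) (Function('j')(M) = Add(2, Mul(Rational(1, 4), Mul(304, Add(M, -158)))) = Add(2, Mul(Rational(1, 4), Mul(304, Add(-158, M)))) = Add(2, Mul(Rational(1, 4), Add(-48032, Mul(304, M)))) = Add(2, Add(-12008, Mul(76, M))) = Add(-12006, Mul(76, M)))
L = Rational(-999733877, 17178) (L = Add(-2, Add(Mul(94435, Pow(Add(-12006, Mul(76, 384)), -1)), -58202)) = Add(-2, Add(Mul(94435, Pow(Add(-12006, 29184), -1)), -58202)) = Add(-2, Add(Mul(94435, Pow(17178, -1)), -58202)) = Add(-2, Add(Mul(94435, Rational(1, 17178)), -58202)) = Add(-2, Add(Rational(94435, 17178), -58202)) = Add(-2, Rational(-999699521, 17178)) = Rational(-999733877, 17178) ≈ -58199.)
a = -212219 (a = Add(27267, -239486) = -212219)
Add(L, Mul(-1, a)) = Add(Rational(-999733877, 17178), Mul(-1, -212219)) = Add(Rational(-999733877, 17178), 212219) = Rational(2645764105, 17178)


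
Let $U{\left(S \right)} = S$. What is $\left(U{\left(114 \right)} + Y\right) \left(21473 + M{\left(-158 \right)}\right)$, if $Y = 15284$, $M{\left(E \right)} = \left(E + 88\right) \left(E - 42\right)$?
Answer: $546213254$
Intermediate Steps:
$M{\left(E \right)} = \left(-42 + E\right) \left(88 + E\right)$ ($M{\left(E \right)} = \left(88 + E\right) \left(-42 + E\right) = \left(-42 + E\right) \left(88 + E\right)$)
$\left(U{\left(114 \right)} + Y\right) \left(21473 + M{\left(-158 \right)}\right) = \left(114 + 15284\right) \left(21473 + \left(-3696 + \left(-158\right)^{2} + 46 \left(-158\right)\right)\right) = 15398 \left(21473 - -14000\right) = 15398 \left(21473 + 14000\right) = 15398 \cdot 35473 = 546213254$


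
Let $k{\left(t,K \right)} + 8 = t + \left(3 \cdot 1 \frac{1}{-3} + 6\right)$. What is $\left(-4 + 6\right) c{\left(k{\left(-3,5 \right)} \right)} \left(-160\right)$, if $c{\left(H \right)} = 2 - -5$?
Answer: $-2240$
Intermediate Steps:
$k{\left(t,K \right)} = -3 + t$ ($k{\left(t,K \right)} = -8 + \left(t + \left(3 \cdot 1 \frac{1}{-3} + 6\right)\right) = -8 + \left(t + \left(3 \cdot 1 \left(- \frac{1}{3}\right) + 6\right)\right) = -8 + \left(t + \left(3 \left(- \frac{1}{3}\right) + 6\right)\right) = -8 + \left(t + \left(-1 + 6\right)\right) = -8 + \left(t + 5\right) = -8 + \left(5 + t\right) = -3 + t$)
$c{\left(H \right)} = 7$ ($c{\left(H \right)} = 2 + 5 = 7$)
$\left(-4 + 6\right) c{\left(k{\left(-3,5 \right)} \right)} \left(-160\right) = \left(-4 + 6\right) 7 \left(-160\right) = 2 \cdot 7 \left(-160\right) = 14 \left(-160\right) = -2240$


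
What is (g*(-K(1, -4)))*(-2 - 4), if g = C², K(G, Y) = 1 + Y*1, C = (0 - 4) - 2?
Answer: -648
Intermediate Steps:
C = -6 (C = -4 - 2 = -6)
K(G, Y) = 1 + Y
g = 36 (g = (-6)² = 36)
(g*(-K(1, -4)))*(-2 - 4) = (36*(-(1 - 4)))*(-2 - 4) = (36*(-1*(-3)))*(-6) = (36*3)*(-6) = 108*(-6) = -648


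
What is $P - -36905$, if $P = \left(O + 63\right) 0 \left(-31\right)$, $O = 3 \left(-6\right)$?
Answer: $36905$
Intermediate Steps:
$O = -18$
$P = 0$ ($P = \left(-18 + 63\right) 0 \left(-31\right) = 45 \cdot 0 = 0$)
$P - -36905 = 0 - -36905 = 0 + 36905 = 36905$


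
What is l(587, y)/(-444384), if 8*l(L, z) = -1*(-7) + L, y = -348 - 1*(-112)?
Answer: -33/197504 ≈ -0.00016709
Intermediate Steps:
y = -236 (y = -348 + 112 = -236)
l(L, z) = 7/8 + L/8 (l(L, z) = (-1*(-7) + L)/8 = (7 + L)/8 = 7/8 + L/8)
l(587, y)/(-444384) = (7/8 + (⅛)*587)/(-444384) = (7/8 + 587/8)*(-1/444384) = (297/4)*(-1/444384) = -33/197504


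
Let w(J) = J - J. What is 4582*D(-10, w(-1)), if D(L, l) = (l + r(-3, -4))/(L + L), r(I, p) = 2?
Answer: -2291/5 ≈ -458.20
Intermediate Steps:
w(J) = 0
D(L, l) = (2 + l)/(2*L) (D(L, l) = (l + 2)/(L + L) = (2 + l)/((2*L)) = (2 + l)*(1/(2*L)) = (2 + l)/(2*L))
4582*D(-10, w(-1)) = 4582*((1/2)*(2 + 0)/(-10)) = 4582*((1/2)*(-1/10)*2) = 4582*(-1/10) = -2291/5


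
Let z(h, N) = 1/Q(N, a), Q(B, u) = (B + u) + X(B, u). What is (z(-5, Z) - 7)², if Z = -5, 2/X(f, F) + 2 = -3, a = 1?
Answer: 25281/484 ≈ 52.233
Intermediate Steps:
X(f, F) = -⅖ (X(f, F) = 2/(-2 - 3) = 2/(-5) = 2*(-⅕) = -⅖)
Q(B, u) = -⅖ + B + u (Q(B, u) = (B + u) - ⅖ = -⅖ + B + u)
z(h, N) = 1/(⅗ + N) (z(h, N) = 1/(-⅖ + N + 1) = 1/(⅗ + N))
(z(-5, Z) - 7)² = (5/(3 + 5*(-5)) - 7)² = (5/(3 - 25) - 7)² = (5/(-22) - 7)² = (5*(-1/22) - 7)² = (-5/22 - 7)² = (-159/22)² = 25281/484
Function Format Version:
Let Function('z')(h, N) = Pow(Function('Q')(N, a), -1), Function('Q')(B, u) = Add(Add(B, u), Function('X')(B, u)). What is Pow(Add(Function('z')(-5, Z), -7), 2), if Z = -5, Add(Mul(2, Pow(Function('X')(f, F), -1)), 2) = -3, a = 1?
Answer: Rational(25281, 484) ≈ 52.233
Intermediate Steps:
Function('X')(f, F) = Rational(-2, 5) (Function('X')(f, F) = Mul(2, Pow(Add(-2, -3), -1)) = Mul(2, Pow(-5, -1)) = Mul(2, Rational(-1, 5)) = Rational(-2, 5))
Function('Q')(B, u) = Add(Rational(-2, 5), B, u) (Function('Q')(B, u) = Add(Add(B, u), Rational(-2, 5)) = Add(Rational(-2, 5), B, u))
Function('z')(h, N) = Pow(Add(Rational(3, 5), N), -1) (Function('z')(h, N) = Pow(Add(Rational(-2, 5), N, 1), -1) = Pow(Add(Rational(3, 5), N), -1))
Pow(Add(Function('z')(-5, Z), -7), 2) = Pow(Add(Mul(5, Pow(Add(3, Mul(5, -5)), -1)), -7), 2) = Pow(Add(Mul(5, Pow(Add(3, -25), -1)), -7), 2) = Pow(Add(Mul(5, Pow(-22, -1)), -7), 2) = Pow(Add(Mul(5, Rational(-1, 22)), -7), 2) = Pow(Add(Rational(-5, 22), -7), 2) = Pow(Rational(-159, 22), 2) = Rational(25281, 484)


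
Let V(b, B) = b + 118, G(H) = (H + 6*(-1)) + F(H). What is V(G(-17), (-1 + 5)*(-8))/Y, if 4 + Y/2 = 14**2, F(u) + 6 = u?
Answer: 3/16 ≈ 0.18750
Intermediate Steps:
F(u) = -6 + u
Y = 384 (Y = -8 + 2*14**2 = -8 + 2*196 = -8 + 392 = 384)
G(H) = -12 + 2*H (G(H) = (H + 6*(-1)) + (-6 + H) = (H - 6) + (-6 + H) = (-6 + H) + (-6 + H) = -12 + 2*H)
V(b, B) = 118 + b
V(G(-17), (-1 + 5)*(-8))/Y = (118 + (-12 + 2*(-17)))/384 = (118 + (-12 - 34))*(1/384) = (118 - 46)*(1/384) = 72*(1/384) = 3/16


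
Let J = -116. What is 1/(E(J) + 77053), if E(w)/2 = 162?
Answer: 1/77377 ≈ 1.2924e-5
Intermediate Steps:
E(w) = 324 (E(w) = 2*162 = 324)
1/(E(J) + 77053) = 1/(324 + 77053) = 1/77377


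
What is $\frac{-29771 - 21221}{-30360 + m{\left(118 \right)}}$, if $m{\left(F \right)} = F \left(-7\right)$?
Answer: $\frac{25496}{15593} \approx 1.6351$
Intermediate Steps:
$m{\left(F \right)} = - 7 F$
$\frac{-29771 - 21221}{-30360 + m{\left(118 \right)}} = \frac{-29771 - 21221}{-30360 - 826} = - \frac{50992}{-30360 - 826} = - \frac{50992}{-31186} = \left(-50992\right) \left(- \frac{1}{31186}\right) = \frac{25496}{15593}$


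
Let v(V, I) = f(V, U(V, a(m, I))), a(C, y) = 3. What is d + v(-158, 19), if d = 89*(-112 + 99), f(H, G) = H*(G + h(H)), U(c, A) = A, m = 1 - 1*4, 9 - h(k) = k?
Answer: -28017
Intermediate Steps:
h(k) = 9 - k
m = -3 (m = 1 - 4 = -3)
f(H, G) = H*(9 + G - H) (f(H, G) = H*(G + (9 - H)) = H*(9 + G - H))
v(V, I) = V*(12 - V) (v(V, I) = V*(9 + 3 - V) = V*(12 - V))
d = -1157 (d = 89*(-13) = -1157)
d + v(-158, 19) = -1157 - 158*(12 - 1*(-158)) = -1157 - 158*(12 + 158) = -1157 - 158*170 = -1157 - 26860 = -28017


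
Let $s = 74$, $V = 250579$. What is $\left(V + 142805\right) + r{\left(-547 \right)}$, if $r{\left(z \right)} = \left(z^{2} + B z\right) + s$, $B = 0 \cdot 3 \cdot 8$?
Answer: $692667$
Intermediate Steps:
$B = 0$ ($B = 0 \cdot 8 = 0$)
$r{\left(z \right)} = 74 + z^{2}$ ($r{\left(z \right)} = \left(z^{2} + 0 z\right) + 74 = \left(z^{2} + 0\right) + 74 = z^{2} + 74 = 74 + z^{2}$)
$\left(V + 142805\right) + r{\left(-547 \right)} = \left(250579 + 142805\right) + \left(74 + \left(-547\right)^{2}\right) = 393384 + \left(74 + 299209\right) = 393384 + 299283 = 692667$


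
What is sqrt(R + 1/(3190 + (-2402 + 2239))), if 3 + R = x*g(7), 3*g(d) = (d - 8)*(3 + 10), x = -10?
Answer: sqrt(369566430)/3027 ≈ 6.3509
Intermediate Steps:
g(d) = -104/3 + 13*d/3 (g(d) = ((d - 8)*(3 + 10))/3 = ((-8 + d)*13)/3 = (-104 + 13*d)/3 = -104/3 + 13*d/3)
R = 121/3 (R = -3 - 10*(-104/3 + (13/3)*7) = -3 - 10*(-104/3 + 91/3) = -3 - 10*(-13/3) = -3 + 130/3 = 121/3 ≈ 40.333)
sqrt(R + 1/(3190 + (-2402 + 2239))) = sqrt(121/3 + 1/(3190 + (-2402 + 2239))) = sqrt(121/3 + 1/(3190 - 163)) = sqrt(121/3 + 1/3027) = sqrt(122090/3027) = sqrt(369566430)/3027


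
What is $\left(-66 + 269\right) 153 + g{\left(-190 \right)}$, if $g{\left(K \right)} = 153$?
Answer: $31212$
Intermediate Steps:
$\left(-66 + 269\right) 153 + g{\left(-190 \right)} = \left(-66 + 269\right) 153 + 153 = 203 \cdot 153 + 153 = 31059 + 153 = 31212$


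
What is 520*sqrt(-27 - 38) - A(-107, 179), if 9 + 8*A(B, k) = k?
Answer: -85/4 + 520*I*sqrt(65) ≈ -21.25 + 4192.4*I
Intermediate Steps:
A(B, k) = -9/8 + k/8
520*sqrt(-27 - 38) - A(-107, 179) = 520*sqrt(-27 - 38) - (-9/8 + (1/8)*179) = 520*sqrt(-65) - (-9/8 + 179/8) = 520*(I*sqrt(65)) - 1*85/4 = 520*I*sqrt(65) - 85/4 = -85/4 + 520*I*sqrt(65)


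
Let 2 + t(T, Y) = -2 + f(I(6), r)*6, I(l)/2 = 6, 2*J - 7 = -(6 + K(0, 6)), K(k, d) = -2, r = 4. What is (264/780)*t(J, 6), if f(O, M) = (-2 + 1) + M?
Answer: 308/65 ≈ 4.7385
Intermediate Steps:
J = 3/2 (J = 7/2 + (-(6 - 2))/2 = 7/2 + (-1*4)/2 = 7/2 + (½)*(-4) = 7/2 - 2 = 3/2 ≈ 1.5000)
I(l) = 12 (I(l) = 2*6 = 12)
f(O, M) = -1 + M
t(T, Y) = 14 (t(T, Y) = -2 + (-2 + (-1 + 4)*6) = -2 + (-2 + 3*6) = -2 + (-2 + 18) = -2 + 16 = 14)
(264/780)*t(J, 6) = (264/780)*14 = (264*(1/780))*14 = (22/65)*14 = 308/65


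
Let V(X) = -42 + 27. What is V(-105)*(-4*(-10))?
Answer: -600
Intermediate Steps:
V(X) = -15
V(-105)*(-4*(-10)) = -(-60)*(-10) = -15*40 = -600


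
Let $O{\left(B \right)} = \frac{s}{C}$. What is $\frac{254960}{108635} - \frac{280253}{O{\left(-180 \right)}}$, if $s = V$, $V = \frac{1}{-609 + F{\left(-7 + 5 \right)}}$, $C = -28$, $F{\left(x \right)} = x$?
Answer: $- \frac{104171585924556}{21727} \approx -4.7946 \cdot 10^{9}$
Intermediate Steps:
$V = - \frac{1}{611}$ ($V = \frac{1}{-609 + \left(-7 + 5\right)} = \frac{1}{-609 - 2} = \frac{1}{-611} = - \frac{1}{611} \approx -0.0016367$)
$s = - \frac{1}{611} \approx -0.0016367$
$O{\left(B \right)} = \frac{1}{17108}$ ($O{\left(B \right)} = - \frac{1}{611 \left(-28\right)} = \left(- \frac{1}{611}\right) \left(- \frac{1}{28}\right) = \frac{1}{17108}$)
$\frac{254960}{108635} - \frac{280253}{O{\left(-180 \right)}} = \frac{254960}{108635} - 280253 \frac{1}{\frac{1}{17108}} = 254960 \cdot \frac{1}{108635} - 4794568324 = \frac{50992}{21727} - 4794568324 = - \frac{104171585924556}{21727}$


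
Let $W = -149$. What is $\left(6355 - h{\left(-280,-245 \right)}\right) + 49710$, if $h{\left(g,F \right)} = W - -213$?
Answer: $56001$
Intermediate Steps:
$h{\left(g,F \right)} = 64$ ($h{\left(g,F \right)} = -149 - -213 = -149 + 213 = 64$)
$\left(6355 - h{\left(-280,-245 \right)}\right) + 49710 = \left(6355 - 64\right) + 49710 = 6291 + 49710 = 56001$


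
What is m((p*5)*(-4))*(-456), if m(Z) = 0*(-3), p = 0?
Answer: 0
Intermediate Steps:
m(Z) = 0
m((p*5)*(-4))*(-456) = 0*(-456) = 0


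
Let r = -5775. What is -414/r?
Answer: 138/1925 ≈ 0.071688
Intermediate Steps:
-414/r = -414/(-5775) = -414*(-1/5775) = 138/1925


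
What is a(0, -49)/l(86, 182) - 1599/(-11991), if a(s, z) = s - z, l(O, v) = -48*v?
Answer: 637205/4988256 ≈ 0.12774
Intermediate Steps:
a(0, -49)/l(86, 182) - 1599/(-11991) = (0 - 1*(-49))/((-48*182)) - 1599/(-11991) = (0 + 49)/(-8736) - 1599*(-1/11991) = 49*(-1/8736) + 533/3997 = -7/1248 + 533/3997 = 637205/4988256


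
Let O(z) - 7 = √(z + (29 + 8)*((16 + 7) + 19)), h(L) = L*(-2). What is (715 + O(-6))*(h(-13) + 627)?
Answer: 471466 + 3918*√43 ≈ 4.9716e+5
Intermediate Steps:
h(L) = -2*L
O(z) = 7 + √(1554 + z) (O(z) = 7 + √(z + (29 + 8)*((16 + 7) + 19)) = 7 + √(z + 37*(23 + 19)) = 7 + √(z + 37*42) = 7 + √(z + 1554) = 7 + √(1554 + z))
(715 + O(-6))*(h(-13) + 627) = (715 + (7 + √(1554 - 6)))*(-2*(-13) + 627) = (715 + (7 + √1548))*(26 + 627) = (715 + (7 + 6*√43))*653 = (722 + 6*√43)*653 = 471466 + 3918*√43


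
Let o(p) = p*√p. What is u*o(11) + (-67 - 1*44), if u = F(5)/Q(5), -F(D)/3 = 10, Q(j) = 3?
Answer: -111 - 110*√11 ≈ -475.83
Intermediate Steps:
F(D) = -30 (F(D) = -3*10 = -30)
u = -10 (u = -30/3 = -30*⅓ = -10)
o(p) = p^(3/2)
u*o(11) + (-67 - 1*44) = -110*√11 + (-67 - 1*44) = -110*√11 + (-67 - 44) = -110*√11 - 111 = -111 - 110*√11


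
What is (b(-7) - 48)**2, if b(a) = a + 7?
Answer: 2304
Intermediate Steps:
b(a) = 7 + a
(b(-7) - 48)**2 = ((7 - 7) - 48)**2 = (0 - 48)**2 = (-48)**2 = 2304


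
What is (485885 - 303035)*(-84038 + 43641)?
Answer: -7386591450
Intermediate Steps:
(485885 - 303035)*(-84038 + 43641) = 182850*(-40397) = -7386591450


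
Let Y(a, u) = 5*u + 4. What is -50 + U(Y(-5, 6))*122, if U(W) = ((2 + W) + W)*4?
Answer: 34110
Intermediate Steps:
Y(a, u) = 4 + 5*u
U(W) = 8 + 8*W (U(W) = (2 + 2*W)*4 = 8 + 8*W)
-50 + U(Y(-5, 6))*122 = -50 + (8 + 8*(4 + 5*6))*122 = -50 + (8 + 8*(4 + 30))*122 = -50 + (8 + 8*34)*122 = -50 + (8 + 272)*122 = -50 + 280*122 = -50 + 34160 = 34110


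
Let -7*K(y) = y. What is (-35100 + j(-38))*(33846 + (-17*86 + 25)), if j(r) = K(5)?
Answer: -7963053345/7 ≈ -1.1376e+9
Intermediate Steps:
K(y) = -y/7
j(r) = -5/7 (j(r) = -1/7*5 = -5/7)
(-35100 + j(-38))*(33846 + (-17*86 + 25)) = (-35100 - 5/7)*(33846 + (-17*86 + 25)) = -245705*(33846 + (-1462 + 25))/7 = -245705*(33846 - 1437)/7 = -245705/7*32409 = -7963053345/7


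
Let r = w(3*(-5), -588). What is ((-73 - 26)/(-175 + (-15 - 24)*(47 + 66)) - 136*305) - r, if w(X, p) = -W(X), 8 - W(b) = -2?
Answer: -190015441/4582 ≈ -41470.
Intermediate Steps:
W(b) = 10 (W(b) = 8 - 1*(-2) = 8 + 2 = 10)
w(X, p) = -10 (w(X, p) = -1*10 = -10)
r = -10
((-73 - 26)/(-175 + (-15 - 24)*(47 + 66)) - 136*305) - r = ((-73 - 26)/(-175 + (-15 - 24)*(47 + 66)) - 136*305) - 1*(-10) = (-99/(-175 - 39*113) - 41480) + 10 = (-99/(-175 - 4407) - 41480) + 10 = (-99/(-4582) - 41480) + 10 = (-99*(-1/4582) - 41480) + 10 = (99/4582 - 41480) + 10 = -190061261/4582 + 10 = -190015441/4582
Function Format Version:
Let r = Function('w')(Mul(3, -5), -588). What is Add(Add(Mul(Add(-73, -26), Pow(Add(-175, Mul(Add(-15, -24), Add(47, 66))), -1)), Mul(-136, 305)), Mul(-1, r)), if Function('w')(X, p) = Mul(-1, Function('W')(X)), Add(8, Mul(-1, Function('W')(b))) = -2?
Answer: Rational(-190015441, 4582) ≈ -41470.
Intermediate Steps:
Function('W')(b) = 10 (Function('W')(b) = Add(8, Mul(-1, -2)) = Add(8, 2) = 10)
Function('w')(X, p) = -10 (Function('w')(X, p) = Mul(-1, 10) = -10)
r = -10
Add(Add(Mul(Add(-73, -26), Pow(Add(-175, Mul(Add(-15, -24), Add(47, 66))), -1)), Mul(-136, 305)), Mul(-1, r)) = Add(Add(Mul(Add(-73, -26), Pow(Add(-175, Mul(Add(-15, -24), Add(47, 66))), -1)), Mul(-136, 305)), Mul(-1, -10)) = Add(Add(Mul(-99, Pow(Add(-175, Mul(-39, 113)), -1)), -41480), 10) = Add(Add(Mul(-99, Pow(Add(-175, -4407), -1)), -41480), 10) = Add(Add(Mul(-99, Pow(-4582, -1)), -41480), 10) = Add(Add(Mul(-99, Rational(-1, 4582)), -41480), 10) = Add(Add(Rational(99, 4582), -41480), 10) = Add(Rational(-190061261, 4582), 10) = Rational(-190015441, 4582)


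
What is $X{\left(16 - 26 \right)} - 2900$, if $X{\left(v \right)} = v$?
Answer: $-2910$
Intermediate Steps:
$X{\left(16 - 26 \right)} - 2900 = \left(16 - 26\right) - 2900 = -10 - 2900 = -2910$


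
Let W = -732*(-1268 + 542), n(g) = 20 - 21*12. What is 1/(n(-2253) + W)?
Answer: 1/531200 ≈ 1.8825e-6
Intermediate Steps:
n(g) = -232 (n(g) = 20 - 252 = -232)
W = 531432 (W = -732*(-726) = 531432)
1/(n(-2253) + W) = 1/(-232 + 531432) = 1/531200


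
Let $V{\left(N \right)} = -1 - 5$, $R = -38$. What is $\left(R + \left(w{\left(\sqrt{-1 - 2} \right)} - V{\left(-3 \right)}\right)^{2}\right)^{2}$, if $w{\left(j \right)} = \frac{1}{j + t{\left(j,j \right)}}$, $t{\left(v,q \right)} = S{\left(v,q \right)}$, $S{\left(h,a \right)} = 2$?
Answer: $\frac{- 481 i + 184 \sqrt{3}}{8 \sqrt{3} + 47 i} \approx -7.5764 - 9.0145 i$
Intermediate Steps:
$t{\left(v,q \right)} = 2$
$w{\left(j \right)} = \frac{1}{2 + j}$ ($w{\left(j \right)} = \frac{1}{j + 2} = \frac{1}{2 + j}$)
$V{\left(N \right)} = -6$
$\left(R + \left(w{\left(\sqrt{-1 - 2} \right)} - V{\left(-3 \right)}\right)^{2}\right)^{2} = \left(-38 + \left(\frac{1}{2 + \sqrt{-1 - 2}} - -6\right)^{2}\right)^{2} = \left(-38 + \left(\frac{1}{2 + \sqrt{-3}} + 6\right)^{2}\right)^{2} = \left(-38 + \left(\frac{1}{2 + i \sqrt{3}} + 6\right)^{2}\right)^{2} = \left(-38 + \left(6 + \frac{1}{2 + i \sqrt{3}}\right)^{2}\right)^{2}$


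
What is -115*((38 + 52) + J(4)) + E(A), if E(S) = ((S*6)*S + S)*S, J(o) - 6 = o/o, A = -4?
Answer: -11523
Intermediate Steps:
J(o) = 7 (J(o) = 6 + o/o = 6 + 1 = 7)
E(S) = S*(S + 6*S**2) (E(S) = ((6*S)*S + S)*S = (6*S**2 + S)*S = (S + 6*S**2)*S = S*(S + 6*S**2))
-115*((38 + 52) + J(4)) + E(A) = -115*((38 + 52) + 7) + (-4)**2*(1 + 6*(-4)) = -115*(90 + 7) + 16*(1 - 24) = -115*97 + 16*(-23) = -11155 - 368 = -11523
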